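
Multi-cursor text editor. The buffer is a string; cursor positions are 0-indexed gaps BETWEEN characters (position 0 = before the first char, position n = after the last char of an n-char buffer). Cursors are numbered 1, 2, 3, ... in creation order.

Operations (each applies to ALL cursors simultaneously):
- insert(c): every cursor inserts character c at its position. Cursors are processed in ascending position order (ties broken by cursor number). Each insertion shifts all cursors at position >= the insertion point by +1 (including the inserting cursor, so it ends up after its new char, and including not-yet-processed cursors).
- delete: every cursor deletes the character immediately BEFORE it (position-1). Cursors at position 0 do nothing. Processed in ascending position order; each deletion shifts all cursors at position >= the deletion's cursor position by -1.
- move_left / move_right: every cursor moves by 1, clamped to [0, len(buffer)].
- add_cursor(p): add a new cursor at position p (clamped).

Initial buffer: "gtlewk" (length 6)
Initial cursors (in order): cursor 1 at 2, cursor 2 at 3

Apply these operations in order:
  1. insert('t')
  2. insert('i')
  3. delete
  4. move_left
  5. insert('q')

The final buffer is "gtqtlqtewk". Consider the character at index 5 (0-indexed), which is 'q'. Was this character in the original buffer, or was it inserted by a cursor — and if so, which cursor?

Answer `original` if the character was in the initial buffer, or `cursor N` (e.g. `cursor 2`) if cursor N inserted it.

After op 1 (insert('t')): buffer="gttltewk" (len 8), cursors c1@3 c2@5, authorship ..1.2...
After op 2 (insert('i')): buffer="gttiltiewk" (len 10), cursors c1@4 c2@7, authorship ..11.22...
After op 3 (delete): buffer="gttltewk" (len 8), cursors c1@3 c2@5, authorship ..1.2...
After op 4 (move_left): buffer="gttltewk" (len 8), cursors c1@2 c2@4, authorship ..1.2...
After op 5 (insert('q')): buffer="gtqtlqtewk" (len 10), cursors c1@3 c2@6, authorship ..11.22...
Authorship (.=original, N=cursor N): . . 1 1 . 2 2 . . .
Index 5: author = 2

Answer: cursor 2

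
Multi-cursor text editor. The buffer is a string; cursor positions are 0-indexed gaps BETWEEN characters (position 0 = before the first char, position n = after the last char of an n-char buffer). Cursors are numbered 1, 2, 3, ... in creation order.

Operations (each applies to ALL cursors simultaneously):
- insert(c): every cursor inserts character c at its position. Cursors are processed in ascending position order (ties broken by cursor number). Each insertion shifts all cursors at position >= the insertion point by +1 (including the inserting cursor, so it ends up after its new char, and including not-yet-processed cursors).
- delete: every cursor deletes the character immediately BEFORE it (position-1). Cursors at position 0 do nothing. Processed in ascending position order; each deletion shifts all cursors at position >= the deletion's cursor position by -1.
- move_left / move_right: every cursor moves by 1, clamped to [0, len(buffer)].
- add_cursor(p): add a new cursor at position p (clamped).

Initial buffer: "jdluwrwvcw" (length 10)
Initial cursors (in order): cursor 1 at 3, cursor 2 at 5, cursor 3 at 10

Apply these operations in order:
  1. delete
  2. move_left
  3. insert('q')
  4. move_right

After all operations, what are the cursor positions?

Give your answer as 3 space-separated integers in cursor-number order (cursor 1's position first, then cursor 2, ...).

Answer: 3 5 10

Derivation:
After op 1 (delete): buffer="jdurwvc" (len 7), cursors c1@2 c2@3 c3@7, authorship .......
After op 2 (move_left): buffer="jdurwvc" (len 7), cursors c1@1 c2@2 c3@6, authorship .......
After op 3 (insert('q')): buffer="jqdqurwvqc" (len 10), cursors c1@2 c2@4 c3@9, authorship .1.2....3.
After op 4 (move_right): buffer="jqdqurwvqc" (len 10), cursors c1@3 c2@5 c3@10, authorship .1.2....3.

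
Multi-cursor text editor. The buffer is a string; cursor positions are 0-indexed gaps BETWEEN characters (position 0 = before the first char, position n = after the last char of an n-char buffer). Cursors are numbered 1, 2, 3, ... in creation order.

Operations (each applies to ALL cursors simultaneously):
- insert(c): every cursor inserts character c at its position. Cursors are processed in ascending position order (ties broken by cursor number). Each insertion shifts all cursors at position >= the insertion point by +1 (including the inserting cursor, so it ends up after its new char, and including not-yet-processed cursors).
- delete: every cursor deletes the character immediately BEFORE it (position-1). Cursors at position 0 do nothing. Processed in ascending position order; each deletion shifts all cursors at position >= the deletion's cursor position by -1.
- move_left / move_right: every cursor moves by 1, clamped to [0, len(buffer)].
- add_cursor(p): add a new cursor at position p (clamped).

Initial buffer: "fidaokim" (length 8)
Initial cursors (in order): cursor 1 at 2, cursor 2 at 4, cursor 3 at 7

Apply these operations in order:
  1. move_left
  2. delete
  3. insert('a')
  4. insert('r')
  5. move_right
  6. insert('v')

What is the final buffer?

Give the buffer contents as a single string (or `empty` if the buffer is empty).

Answer: arivaravoarivm

Derivation:
After op 1 (move_left): buffer="fidaokim" (len 8), cursors c1@1 c2@3 c3@6, authorship ........
After op 2 (delete): buffer="iaoim" (len 5), cursors c1@0 c2@1 c3@3, authorship .....
After op 3 (insert('a')): buffer="aiaaoaim" (len 8), cursors c1@1 c2@3 c3@6, authorship 1.2..3..
After op 4 (insert('r')): buffer="ariaraoarim" (len 11), cursors c1@2 c2@5 c3@9, authorship 11.22..33..
After op 5 (move_right): buffer="ariaraoarim" (len 11), cursors c1@3 c2@6 c3@10, authorship 11.22..33..
After op 6 (insert('v')): buffer="arivaravoarivm" (len 14), cursors c1@4 c2@8 c3@13, authorship 11.122.2.33.3.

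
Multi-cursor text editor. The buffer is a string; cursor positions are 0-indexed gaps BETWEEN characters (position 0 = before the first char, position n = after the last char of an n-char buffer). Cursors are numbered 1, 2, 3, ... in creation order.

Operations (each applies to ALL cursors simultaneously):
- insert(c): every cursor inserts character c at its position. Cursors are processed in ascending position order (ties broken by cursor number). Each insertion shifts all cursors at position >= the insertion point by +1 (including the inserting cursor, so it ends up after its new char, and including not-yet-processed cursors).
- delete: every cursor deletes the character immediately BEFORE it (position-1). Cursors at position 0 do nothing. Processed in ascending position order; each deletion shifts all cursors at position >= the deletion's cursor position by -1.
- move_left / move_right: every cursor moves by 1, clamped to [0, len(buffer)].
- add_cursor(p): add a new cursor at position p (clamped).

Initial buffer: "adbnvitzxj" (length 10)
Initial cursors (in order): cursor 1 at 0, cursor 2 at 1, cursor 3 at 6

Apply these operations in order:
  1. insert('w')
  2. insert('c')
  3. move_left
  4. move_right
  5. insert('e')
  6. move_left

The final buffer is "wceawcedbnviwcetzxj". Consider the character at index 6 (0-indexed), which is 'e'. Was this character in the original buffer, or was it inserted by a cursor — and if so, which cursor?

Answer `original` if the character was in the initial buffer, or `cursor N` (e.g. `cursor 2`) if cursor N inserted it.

Answer: cursor 2

Derivation:
After op 1 (insert('w')): buffer="wawdbnviwtzxj" (len 13), cursors c1@1 c2@3 c3@9, authorship 1.2.....3....
After op 2 (insert('c')): buffer="wcawcdbnviwctzxj" (len 16), cursors c1@2 c2@5 c3@12, authorship 11.22.....33....
After op 3 (move_left): buffer="wcawcdbnviwctzxj" (len 16), cursors c1@1 c2@4 c3@11, authorship 11.22.....33....
After op 4 (move_right): buffer="wcawcdbnviwctzxj" (len 16), cursors c1@2 c2@5 c3@12, authorship 11.22.....33....
After op 5 (insert('e')): buffer="wceawcedbnviwcetzxj" (len 19), cursors c1@3 c2@7 c3@15, authorship 111.222.....333....
After op 6 (move_left): buffer="wceawcedbnviwcetzxj" (len 19), cursors c1@2 c2@6 c3@14, authorship 111.222.....333....
Authorship (.=original, N=cursor N): 1 1 1 . 2 2 2 . . . . . 3 3 3 . . . .
Index 6: author = 2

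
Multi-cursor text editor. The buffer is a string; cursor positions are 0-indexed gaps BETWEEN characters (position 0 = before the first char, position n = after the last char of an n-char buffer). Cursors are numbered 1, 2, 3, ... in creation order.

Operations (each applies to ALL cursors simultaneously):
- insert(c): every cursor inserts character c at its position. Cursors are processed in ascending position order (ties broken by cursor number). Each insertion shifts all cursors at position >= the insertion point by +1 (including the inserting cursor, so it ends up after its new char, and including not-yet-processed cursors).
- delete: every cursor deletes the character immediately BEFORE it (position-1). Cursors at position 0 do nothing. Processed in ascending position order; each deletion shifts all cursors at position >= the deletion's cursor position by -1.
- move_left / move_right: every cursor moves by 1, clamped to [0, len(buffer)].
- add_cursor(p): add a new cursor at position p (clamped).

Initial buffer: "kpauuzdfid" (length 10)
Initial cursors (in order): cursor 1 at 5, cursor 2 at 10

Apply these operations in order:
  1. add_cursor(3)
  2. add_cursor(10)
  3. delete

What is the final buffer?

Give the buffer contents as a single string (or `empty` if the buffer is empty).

After op 1 (add_cursor(3)): buffer="kpauuzdfid" (len 10), cursors c3@3 c1@5 c2@10, authorship ..........
After op 2 (add_cursor(10)): buffer="kpauuzdfid" (len 10), cursors c3@3 c1@5 c2@10 c4@10, authorship ..........
After op 3 (delete): buffer="kpuzdf" (len 6), cursors c3@2 c1@3 c2@6 c4@6, authorship ......

Answer: kpuzdf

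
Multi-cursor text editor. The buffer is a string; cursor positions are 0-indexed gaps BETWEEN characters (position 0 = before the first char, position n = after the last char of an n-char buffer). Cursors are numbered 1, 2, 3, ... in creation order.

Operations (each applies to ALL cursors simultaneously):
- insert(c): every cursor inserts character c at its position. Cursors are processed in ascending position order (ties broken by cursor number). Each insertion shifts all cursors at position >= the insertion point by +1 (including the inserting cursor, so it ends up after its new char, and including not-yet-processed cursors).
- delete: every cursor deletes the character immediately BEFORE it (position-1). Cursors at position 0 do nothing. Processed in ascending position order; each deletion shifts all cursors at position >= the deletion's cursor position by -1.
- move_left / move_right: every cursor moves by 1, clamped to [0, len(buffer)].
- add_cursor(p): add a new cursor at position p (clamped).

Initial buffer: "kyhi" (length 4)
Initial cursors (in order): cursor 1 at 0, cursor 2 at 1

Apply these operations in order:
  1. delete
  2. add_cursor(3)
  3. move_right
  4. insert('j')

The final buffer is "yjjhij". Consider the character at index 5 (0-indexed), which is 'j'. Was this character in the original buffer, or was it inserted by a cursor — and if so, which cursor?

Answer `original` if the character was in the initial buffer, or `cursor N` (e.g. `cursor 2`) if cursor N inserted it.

After op 1 (delete): buffer="yhi" (len 3), cursors c1@0 c2@0, authorship ...
After op 2 (add_cursor(3)): buffer="yhi" (len 3), cursors c1@0 c2@0 c3@3, authorship ...
After op 3 (move_right): buffer="yhi" (len 3), cursors c1@1 c2@1 c3@3, authorship ...
After op 4 (insert('j')): buffer="yjjhij" (len 6), cursors c1@3 c2@3 c3@6, authorship .12..3
Authorship (.=original, N=cursor N): . 1 2 . . 3
Index 5: author = 3

Answer: cursor 3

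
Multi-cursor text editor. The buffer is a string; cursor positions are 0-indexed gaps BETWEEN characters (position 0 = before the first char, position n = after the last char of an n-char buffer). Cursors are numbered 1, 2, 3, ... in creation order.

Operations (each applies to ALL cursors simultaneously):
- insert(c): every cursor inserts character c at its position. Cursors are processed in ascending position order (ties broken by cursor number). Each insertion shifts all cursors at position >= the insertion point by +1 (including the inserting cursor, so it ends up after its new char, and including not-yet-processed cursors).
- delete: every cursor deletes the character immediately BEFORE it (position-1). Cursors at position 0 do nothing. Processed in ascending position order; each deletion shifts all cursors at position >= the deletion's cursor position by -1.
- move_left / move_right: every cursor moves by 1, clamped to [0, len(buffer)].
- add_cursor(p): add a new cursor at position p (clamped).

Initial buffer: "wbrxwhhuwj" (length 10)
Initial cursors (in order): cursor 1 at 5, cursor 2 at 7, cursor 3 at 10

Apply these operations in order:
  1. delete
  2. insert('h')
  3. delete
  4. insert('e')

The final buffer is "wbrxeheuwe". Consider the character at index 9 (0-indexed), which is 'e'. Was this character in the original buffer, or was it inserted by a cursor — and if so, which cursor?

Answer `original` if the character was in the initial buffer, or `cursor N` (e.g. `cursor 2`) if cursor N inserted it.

Answer: cursor 3

Derivation:
After op 1 (delete): buffer="wbrxhuw" (len 7), cursors c1@4 c2@5 c3@7, authorship .......
After op 2 (insert('h')): buffer="wbrxhhhuwh" (len 10), cursors c1@5 c2@7 c3@10, authorship ....1.2..3
After op 3 (delete): buffer="wbrxhuw" (len 7), cursors c1@4 c2@5 c3@7, authorship .......
After op 4 (insert('e')): buffer="wbrxeheuwe" (len 10), cursors c1@5 c2@7 c3@10, authorship ....1.2..3
Authorship (.=original, N=cursor N): . . . . 1 . 2 . . 3
Index 9: author = 3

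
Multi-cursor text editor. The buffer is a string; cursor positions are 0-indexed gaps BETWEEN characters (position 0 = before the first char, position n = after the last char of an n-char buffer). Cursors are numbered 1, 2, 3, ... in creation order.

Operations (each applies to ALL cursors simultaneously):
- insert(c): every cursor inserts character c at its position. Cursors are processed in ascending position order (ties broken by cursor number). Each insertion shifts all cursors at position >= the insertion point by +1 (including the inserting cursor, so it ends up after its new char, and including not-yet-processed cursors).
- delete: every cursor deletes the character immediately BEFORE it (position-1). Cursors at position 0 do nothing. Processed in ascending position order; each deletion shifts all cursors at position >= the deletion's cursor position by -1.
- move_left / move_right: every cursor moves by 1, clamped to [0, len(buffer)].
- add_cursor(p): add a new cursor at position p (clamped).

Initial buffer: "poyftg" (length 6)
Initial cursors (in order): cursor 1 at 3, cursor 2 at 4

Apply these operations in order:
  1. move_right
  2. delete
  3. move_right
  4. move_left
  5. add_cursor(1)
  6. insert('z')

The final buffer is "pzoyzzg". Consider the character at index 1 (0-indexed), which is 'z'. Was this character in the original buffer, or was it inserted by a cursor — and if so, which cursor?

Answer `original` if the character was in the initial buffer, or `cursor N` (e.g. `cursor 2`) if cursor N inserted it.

After op 1 (move_right): buffer="poyftg" (len 6), cursors c1@4 c2@5, authorship ......
After op 2 (delete): buffer="poyg" (len 4), cursors c1@3 c2@3, authorship ....
After op 3 (move_right): buffer="poyg" (len 4), cursors c1@4 c2@4, authorship ....
After op 4 (move_left): buffer="poyg" (len 4), cursors c1@3 c2@3, authorship ....
After op 5 (add_cursor(1)): buffer="poyg" (len 4), cursors c3@1 c1@3 c2@3, authorship ....
After op 6 (insert('z')): buffer="pzoyzzg" (len 7), cursors c3@2 c1@6 c2@6, authorship .3..12.
Authorship (.=original, N=cursor N): . 3 . . 1 2 .
Index 1: author = 3

Answer: cursor 3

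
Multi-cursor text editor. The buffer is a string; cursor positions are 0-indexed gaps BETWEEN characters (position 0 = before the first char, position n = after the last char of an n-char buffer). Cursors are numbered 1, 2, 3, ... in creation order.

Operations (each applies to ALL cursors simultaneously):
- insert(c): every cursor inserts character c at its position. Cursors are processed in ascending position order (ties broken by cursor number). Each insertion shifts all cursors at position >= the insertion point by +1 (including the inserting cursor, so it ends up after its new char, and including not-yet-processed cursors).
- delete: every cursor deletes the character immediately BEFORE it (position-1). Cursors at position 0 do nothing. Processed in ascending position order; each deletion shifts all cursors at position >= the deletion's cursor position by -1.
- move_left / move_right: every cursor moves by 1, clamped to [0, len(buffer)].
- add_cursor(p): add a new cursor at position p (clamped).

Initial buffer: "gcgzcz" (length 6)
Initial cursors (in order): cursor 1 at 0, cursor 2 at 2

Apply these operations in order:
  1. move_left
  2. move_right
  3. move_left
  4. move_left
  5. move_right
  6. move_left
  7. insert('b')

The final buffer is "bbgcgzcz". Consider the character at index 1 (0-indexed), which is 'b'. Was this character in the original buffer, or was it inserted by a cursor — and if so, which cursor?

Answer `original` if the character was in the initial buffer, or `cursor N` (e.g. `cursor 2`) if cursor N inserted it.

After op 1 (move_left): buffer="gcgzcz" (len 6), cursors c1@0 c2@1, authorship ......
After op 2 (move_right): buffer="gcgzcz" (len 6), cursors c1@1 c2@2, authorship ......
After op 3 (move_left): buffer="gcgzcz" (len 6), cursors c1@0 c2@1, authorship ......
After op 4 (move_left): buffer="gcgzcz" (len 6), cursors c1@0 c2@0, authorship ......
After op 5 (move_right): buffer="gcgzcz" (len 6), cursors c1@1 c2@1, authorship ......
After op 6 (move_left): buffer="gcgzcz" (len 6), cursors c1@0 c2@0, authorship ......
After op 7 (insert('b')): buffer="bbgcgzcz" (len 8), cursors c1@2 c2@2, authorship 12......
Authorship (.=original, N=cursor N): 1 2 . . . . . .
Index 1: author = 2

Answer: cursor 2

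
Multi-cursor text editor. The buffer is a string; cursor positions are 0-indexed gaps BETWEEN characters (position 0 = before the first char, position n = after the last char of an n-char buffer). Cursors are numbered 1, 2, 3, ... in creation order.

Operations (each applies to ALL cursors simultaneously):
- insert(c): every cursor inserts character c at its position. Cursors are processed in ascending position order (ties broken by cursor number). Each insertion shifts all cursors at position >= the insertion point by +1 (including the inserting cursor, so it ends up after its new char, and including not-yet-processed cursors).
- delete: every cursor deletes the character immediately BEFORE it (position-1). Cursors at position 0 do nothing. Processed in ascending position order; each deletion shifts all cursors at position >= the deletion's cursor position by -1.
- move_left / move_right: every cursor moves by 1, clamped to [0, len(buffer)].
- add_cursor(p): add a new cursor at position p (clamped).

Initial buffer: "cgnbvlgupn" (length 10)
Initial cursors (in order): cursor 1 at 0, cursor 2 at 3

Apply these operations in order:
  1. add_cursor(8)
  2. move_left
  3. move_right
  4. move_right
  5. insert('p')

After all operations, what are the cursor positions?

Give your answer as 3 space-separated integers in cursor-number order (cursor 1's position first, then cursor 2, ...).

Answer: 3 6 12

Derivation:
After op 1 (add_cursor(8)): buffer="cgnbvlgupn" (len 10), cursors c1@0 c2@3 c3@8, authorship ..........
After op 2 (move_left): buffer="cgnbvlgupn" (len 10), cursors c1@0 c2@2 c3@7, authorship ..........
After op 3 (move_right): buffer="cgnbvlgupn" (len 10), cursors c1@1 c2@3 c3@8, authorship ..........
After op 4 (move_right): buffer="cgnbvlgupn" (len 10), cursors c1@2 c2@4 c3@9, authorship ..........
After op 5 (insert('p')): buffer="cgpnbpvlguppn" (len 13), cursors c1@3 c2@6 c3@12, authorship ..1..2.....3.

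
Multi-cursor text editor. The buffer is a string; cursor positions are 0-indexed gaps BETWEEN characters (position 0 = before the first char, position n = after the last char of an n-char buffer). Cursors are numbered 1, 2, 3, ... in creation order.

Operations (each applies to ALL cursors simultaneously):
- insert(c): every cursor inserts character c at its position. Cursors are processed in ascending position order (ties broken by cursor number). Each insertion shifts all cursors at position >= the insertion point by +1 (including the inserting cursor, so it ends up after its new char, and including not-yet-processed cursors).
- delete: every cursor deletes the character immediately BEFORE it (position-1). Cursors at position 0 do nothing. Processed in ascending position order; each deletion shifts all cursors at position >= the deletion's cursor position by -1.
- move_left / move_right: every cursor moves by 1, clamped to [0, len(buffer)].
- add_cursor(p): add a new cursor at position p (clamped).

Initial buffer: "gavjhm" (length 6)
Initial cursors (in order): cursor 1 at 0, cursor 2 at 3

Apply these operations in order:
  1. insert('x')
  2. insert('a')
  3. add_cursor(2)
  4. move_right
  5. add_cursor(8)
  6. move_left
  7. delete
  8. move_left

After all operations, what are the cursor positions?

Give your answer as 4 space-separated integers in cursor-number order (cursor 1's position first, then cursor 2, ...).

Answer: 0 2 0 2

Derivation:
After op 1 (insert('x')): buffer="xgavxjhm" (len 8), cursors c1@1 c2@5, authorship 1...2...
After op 2 (insert('a')): buffer="xagavxajhm" (len 10), cursors c1@2 c2@7, authorship 11...22...
After op 3 (add_cursor(2)): buffer="xagavxajhm" (len 10), cursors c1@2 c3@2 c2@7, authorship 11...22...
After op 4 (move_right): buffer="xagavxajhm" (len 10), cursors c1@3 c3@3 c2@8, authorship 11...22...
After op 5 (add_cursor(8)): buffer="xagavxajhm" (len 10), cursors c1@3 c3@3 c2@8 c4@8, authorship 11...22...
After op 6 (move_left): buffer="xagavxajhm" (len 10), cursors c1@2 c3@2 c2@7 c4@7, authorship 11...22...
After op 7 (delete): buffer="gavjhm" (len 6), cursors c1@0 c3@0 c2@3 c4@3, authorship ......
After op 8 (move_left): buffer="gavjhm" (len 6), cursors c1@0 c3@0 c2@2 c4@2, authorship ......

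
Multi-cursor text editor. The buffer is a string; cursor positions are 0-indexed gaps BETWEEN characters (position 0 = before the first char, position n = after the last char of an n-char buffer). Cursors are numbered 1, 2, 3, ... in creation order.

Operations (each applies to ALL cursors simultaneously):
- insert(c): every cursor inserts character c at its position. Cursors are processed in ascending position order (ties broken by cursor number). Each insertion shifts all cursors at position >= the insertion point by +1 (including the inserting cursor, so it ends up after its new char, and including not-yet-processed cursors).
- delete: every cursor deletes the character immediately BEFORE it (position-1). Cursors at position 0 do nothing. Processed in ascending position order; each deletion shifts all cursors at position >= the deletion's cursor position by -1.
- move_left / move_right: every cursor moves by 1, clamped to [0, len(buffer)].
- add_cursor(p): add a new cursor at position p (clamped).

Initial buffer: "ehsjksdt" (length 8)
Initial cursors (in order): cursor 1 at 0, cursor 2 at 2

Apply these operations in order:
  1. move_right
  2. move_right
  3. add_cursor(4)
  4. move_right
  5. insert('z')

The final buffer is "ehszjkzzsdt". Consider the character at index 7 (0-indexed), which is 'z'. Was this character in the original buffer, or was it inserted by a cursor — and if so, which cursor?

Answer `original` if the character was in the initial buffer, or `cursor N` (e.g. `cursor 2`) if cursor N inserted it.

After op 1 (move_right): buffer="ehsjksdt" (len 8), cursors c1@1 c2@3, authorship ........
After op 2 (move_right): buffer="ehsjksdt" (len 8), cursors c1@2 c2@4, authorship ........
After op 3 (add_cursor(4)): buffer="ehsjksdt" (len 8), cursors c1@2 c2@4 c3@4, authorship ........
After op 4 (move_right): buffer="ehsjksdt" (len 8), cursors c1@3 c2@5 c3@5, authorship ........
After op 5 (insert('z')): buffer="ehszjkzzsdt" (len 11), cursors c1@4 c2@8 c3@8, authorship ...1..23...
Authorship (.=original, N=cursor N): . . . 1 . . 2 3 . . .
Index 7: author = 3

Answer: cursor 3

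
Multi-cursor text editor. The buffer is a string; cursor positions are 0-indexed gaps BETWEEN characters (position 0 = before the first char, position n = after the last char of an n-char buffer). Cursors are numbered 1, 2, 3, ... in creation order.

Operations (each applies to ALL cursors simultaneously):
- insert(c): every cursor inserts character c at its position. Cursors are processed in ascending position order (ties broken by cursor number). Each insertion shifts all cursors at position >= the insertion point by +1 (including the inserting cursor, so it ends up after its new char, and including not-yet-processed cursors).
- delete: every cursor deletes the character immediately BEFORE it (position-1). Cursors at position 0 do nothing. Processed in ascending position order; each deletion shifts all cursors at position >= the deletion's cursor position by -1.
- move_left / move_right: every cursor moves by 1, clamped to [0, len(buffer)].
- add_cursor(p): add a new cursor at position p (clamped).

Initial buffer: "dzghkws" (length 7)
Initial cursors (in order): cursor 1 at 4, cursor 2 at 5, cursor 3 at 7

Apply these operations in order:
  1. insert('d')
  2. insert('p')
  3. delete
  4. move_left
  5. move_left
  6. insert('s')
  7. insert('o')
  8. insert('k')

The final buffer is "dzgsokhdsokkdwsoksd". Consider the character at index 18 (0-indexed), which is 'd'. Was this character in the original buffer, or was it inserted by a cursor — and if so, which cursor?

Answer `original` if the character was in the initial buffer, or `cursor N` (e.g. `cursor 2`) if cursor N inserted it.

Answer: cursor 3

Derivation:
After op 1 (insert('d')): buffer="dzghdkdwsd" (len 10), cursors c1@5 c2@7 c3@10, authorship ....1.2..3
After op 2 (insert('p')): buffer="dzghdpkdpwsdp" (len 13), cursors c1@6 c2@9 c3@13, authorship ....11.22..33
After op 3 (delete): buffer="dzghdkdwsd" (len 10), cursors c1@5 c2@7 c3@10, authorship ....1.2..3
After op 4 (move_left): buffer="dzghdkdwsd" (len 10), cursors c1@4 c2@6 c3@9, authorship ....1.2..3
After op 5 (move_left): buffer="dzghdkdwsd" (len 10), cursors c1@3 c2@5 c3@8, authorship ....1.2..3
After op 6 (insert('s')): buffer="dzgshdskdwssd" (len 13), cursors c1@4 c2@7 c3@11, authorship ...1.12.2.3.3
After op 7 (insert('o')): buffer="dzgsohdsokdwsosd" (len 16), cursors c1@5 c2@9 c3@14, authorship ...11.122.2.33.3
After op 8 (insert('k')): buffer="dzgsokhdsokkdwsoksd" (len 19), cursors c1@6 c2@11 c3@17, authorship ...111.1222.2.333.3
Authorship (.=original, N=cursor N): . . . 1 1 1 . 1 2 2 2 . 2 . 3 3 3 . 3
Index 18: author = 3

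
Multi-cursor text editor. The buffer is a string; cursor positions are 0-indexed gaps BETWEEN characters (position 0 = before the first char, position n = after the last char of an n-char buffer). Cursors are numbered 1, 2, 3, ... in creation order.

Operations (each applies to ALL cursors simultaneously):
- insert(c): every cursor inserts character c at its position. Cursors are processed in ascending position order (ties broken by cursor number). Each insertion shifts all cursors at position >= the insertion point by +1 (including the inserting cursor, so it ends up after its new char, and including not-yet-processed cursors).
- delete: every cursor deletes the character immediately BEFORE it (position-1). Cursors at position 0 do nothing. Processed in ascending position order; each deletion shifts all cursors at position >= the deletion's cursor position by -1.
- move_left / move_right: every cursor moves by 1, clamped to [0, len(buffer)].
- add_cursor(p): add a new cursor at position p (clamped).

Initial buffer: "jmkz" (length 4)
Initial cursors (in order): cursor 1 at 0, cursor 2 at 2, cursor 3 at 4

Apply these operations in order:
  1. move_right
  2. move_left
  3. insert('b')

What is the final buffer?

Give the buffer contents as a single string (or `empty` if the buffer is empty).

After op 1 (move_right): buffer="jmkz" (len 4), cursors c1@1 c2@3 c3@4, authorship ....
After op 2 (move_left): buffer="jmkz" (len 4), cursors c1@0 c2@2 c3@3, authorship ....
After op 3 (insert('b')): buffer="bjmbkbz" (len 7), cursors c1@1 c2@4 c3@6, authorship 1..2.3.

Answer: bjmbkbz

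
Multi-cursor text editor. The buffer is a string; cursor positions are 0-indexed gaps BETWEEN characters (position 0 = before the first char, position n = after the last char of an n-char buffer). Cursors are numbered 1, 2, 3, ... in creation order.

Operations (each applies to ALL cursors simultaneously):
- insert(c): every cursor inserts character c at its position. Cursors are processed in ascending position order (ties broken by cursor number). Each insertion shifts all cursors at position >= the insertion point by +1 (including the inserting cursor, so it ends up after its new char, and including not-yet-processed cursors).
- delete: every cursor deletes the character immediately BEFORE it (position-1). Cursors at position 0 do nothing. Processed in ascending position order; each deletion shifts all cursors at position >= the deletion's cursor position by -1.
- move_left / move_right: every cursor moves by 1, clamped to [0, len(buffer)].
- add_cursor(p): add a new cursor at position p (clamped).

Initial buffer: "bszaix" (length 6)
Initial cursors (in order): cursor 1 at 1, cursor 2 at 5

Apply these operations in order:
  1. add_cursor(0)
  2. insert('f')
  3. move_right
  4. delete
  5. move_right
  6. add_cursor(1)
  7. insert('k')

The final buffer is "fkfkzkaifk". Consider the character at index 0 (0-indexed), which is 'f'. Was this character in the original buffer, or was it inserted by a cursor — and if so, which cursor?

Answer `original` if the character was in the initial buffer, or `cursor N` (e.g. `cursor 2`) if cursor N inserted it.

After op 1 (add_cursor(0)): buffer="bszaix" (len 6), cursors c3@0 c1@1 c2@5, authorship ......
After op 2 (insert('f')): buffer="fbfszaifx" (len 9), cursors c3@1 c1@3 c2@8, authorship 3.1....2.
After op 3 (move_right): buffer="fbfszaifx" (len 9), cursors c3@2 c1@4 c2@9, authorship 3.1....2.
After op 4 (delete): buffer="ffzaif" (len 6), cursors c3@1 c1@2 c2@6, authorship 31...2
After op 5 (move_right): buffer="ffzaif" (len 6), cursors c3@2 c1@3 c2@6, authorship 31...2
After op 6 (add_cursor(1)): buffer="ffzaif" (len 6), cursors c4@1 c3@2 c1@3 c2@6, authorship 31...2
After op 7 (insert('k')): buffer="fkfkzkaifk" (len 10), cursors c4@2 c3@4 c1@6 c2@10, authorship 3413.1..22
Authorship (.=original, N=cursor N): 3 4 1 3 . 1 . . 2 2
Index 0: author = 3

Answer: cursor 3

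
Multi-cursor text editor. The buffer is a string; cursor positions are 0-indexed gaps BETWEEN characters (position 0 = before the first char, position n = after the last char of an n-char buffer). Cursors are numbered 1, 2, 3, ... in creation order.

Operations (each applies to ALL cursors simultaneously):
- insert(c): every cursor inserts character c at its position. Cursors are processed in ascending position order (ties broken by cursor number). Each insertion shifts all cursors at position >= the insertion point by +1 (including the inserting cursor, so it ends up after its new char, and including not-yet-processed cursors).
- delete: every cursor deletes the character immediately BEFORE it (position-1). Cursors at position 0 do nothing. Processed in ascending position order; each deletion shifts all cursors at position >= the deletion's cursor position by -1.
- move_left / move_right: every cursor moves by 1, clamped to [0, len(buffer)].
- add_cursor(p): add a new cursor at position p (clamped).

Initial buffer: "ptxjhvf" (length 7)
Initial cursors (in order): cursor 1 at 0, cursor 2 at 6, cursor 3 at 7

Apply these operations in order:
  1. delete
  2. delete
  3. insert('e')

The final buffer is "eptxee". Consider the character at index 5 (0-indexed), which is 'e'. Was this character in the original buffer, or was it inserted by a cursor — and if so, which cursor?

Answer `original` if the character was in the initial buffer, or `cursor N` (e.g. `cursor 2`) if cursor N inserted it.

After op 1 (delete): buffer="ptxjh" (len 5), cursors c1@0 c2@5 c3@5, authorship .....
After op 2 (delete): buffer="ptx" (len 3), cursors c1@0 c2@3 c3@3, authorship ...
After op 3 (insert('e')): buffer="eptxee" (len 6), cursors c1@1 c2@6 c3@6, authorship 1...23
Authorship (.=original, N=cursor N): 1 . . . 2 3
Index 5: author = 3

Answer: cursor 3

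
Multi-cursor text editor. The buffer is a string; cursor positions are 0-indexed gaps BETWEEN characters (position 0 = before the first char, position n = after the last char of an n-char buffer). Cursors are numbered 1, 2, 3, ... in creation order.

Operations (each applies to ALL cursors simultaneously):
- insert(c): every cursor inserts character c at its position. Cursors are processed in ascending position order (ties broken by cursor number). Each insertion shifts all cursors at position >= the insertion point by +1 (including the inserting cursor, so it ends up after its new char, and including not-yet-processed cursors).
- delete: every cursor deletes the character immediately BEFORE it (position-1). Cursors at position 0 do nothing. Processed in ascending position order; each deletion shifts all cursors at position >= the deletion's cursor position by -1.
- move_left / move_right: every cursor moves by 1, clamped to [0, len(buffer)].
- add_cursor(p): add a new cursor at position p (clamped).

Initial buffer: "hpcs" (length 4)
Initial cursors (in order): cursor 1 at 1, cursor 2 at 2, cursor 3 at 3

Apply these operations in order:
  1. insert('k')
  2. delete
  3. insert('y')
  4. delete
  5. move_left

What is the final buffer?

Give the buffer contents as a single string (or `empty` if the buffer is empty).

Answer: hpcs

Derivation:
After op 1 (insert('k')): buffer="hkpkcks" (len 7), cursors c1@2 c2@4 c3@6, authorship .1.2.3.
After op 2 (delete): buffer="hpcs" (len 4), cursors c1@1 c2@2 c3@3, authorship ....
After op 3 (insert('y')): buffer="hypycys" (len 7), cursors c1@2 c2@4 c3@6, authorship .1.2.3.
After op 4 (delete): buffer="hpcs" (len 4), cursors c1@1 c2@2 c3@3, authorship ....
After op 5 (move_left): buffer="hpcs" (len 4), cursors c1@0 c2@1 c3@2, authorship ....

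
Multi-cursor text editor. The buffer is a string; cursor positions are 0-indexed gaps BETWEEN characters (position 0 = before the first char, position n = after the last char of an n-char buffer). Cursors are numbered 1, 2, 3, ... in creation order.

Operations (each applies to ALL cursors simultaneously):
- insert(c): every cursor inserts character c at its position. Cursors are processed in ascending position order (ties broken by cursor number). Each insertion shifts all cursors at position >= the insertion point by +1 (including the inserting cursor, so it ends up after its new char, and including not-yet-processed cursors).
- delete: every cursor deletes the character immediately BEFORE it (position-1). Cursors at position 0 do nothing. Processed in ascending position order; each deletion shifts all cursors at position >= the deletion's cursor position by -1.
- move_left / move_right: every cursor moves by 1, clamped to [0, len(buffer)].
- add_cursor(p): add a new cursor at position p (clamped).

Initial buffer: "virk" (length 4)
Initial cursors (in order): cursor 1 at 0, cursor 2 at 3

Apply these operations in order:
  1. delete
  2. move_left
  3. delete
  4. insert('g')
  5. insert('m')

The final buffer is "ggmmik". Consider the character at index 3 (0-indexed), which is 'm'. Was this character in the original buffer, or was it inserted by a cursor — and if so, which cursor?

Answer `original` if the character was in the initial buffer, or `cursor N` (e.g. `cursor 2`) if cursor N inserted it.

Answer: cursor 2

Derivation:
After op 1 (delete): buffer="vik" (len 3), cursors c1@0 c2@2, authorship ...
After op 2 (move_left): buffer="vik" (len 3), cursors c1@0 c2@1, authorship ...
After op 3 (delete): buffer="ik" (len 2), cursors c1@0 c2@0, authorship ..
After op 4 (insert('g')): buffer="ggik" (len 4), cursors c1@2 c2@2, authorship 12..
After op 5 (insert('m')): buffer="ggmmik" (len 6), cursors c1@4 c2@4, authorship 1212..
Authorship (.=original, N=cursor N): 1 2 1 2 . .
Index 3: author = 2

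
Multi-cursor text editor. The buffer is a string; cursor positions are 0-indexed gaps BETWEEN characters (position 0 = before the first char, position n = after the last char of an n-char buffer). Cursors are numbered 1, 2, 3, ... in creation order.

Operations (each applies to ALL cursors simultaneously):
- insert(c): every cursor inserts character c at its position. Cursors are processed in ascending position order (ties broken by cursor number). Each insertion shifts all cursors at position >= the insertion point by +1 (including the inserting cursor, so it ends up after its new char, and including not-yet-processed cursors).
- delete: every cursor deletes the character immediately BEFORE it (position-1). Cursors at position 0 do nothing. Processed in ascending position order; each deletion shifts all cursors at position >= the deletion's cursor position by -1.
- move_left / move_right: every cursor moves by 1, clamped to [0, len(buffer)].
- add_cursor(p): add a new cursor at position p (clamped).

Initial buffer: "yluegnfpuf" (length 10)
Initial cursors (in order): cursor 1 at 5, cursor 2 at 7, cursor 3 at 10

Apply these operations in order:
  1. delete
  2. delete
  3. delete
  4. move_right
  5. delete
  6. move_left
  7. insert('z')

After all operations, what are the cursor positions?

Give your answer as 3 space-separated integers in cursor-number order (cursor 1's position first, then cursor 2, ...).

Answer: 3 3 3

Derivation:
After op 1 (delete): buffer="yluenpu" (len 7), cursors c1@4 c2@5 c3@7, authorship .......
After op 2 (delete): buffer="ylup" (len 4), cursors c1@3 c2@3 c3@4, authorship ....
After op 3 (delete): buffer="y" (len 1), cursors c1@1 c2@1 c3@1, authorship .
After op 4 (move_right): buffer="y" (len 1), cursors c1@1 c2@1 c3@1, authorship .
After op 5 (delete): buffer="" (len 0), cursors c1@0 c2@0 c3@0, authorship 
After op 6 (move_left): buffer="" (len 0), cursors c1@0 c2@0 c3@0, authorship 
After op 7 (insert('z')): buffer="zzz" (len 3), cursors c1@3 c2@3 c3@3, authorship 123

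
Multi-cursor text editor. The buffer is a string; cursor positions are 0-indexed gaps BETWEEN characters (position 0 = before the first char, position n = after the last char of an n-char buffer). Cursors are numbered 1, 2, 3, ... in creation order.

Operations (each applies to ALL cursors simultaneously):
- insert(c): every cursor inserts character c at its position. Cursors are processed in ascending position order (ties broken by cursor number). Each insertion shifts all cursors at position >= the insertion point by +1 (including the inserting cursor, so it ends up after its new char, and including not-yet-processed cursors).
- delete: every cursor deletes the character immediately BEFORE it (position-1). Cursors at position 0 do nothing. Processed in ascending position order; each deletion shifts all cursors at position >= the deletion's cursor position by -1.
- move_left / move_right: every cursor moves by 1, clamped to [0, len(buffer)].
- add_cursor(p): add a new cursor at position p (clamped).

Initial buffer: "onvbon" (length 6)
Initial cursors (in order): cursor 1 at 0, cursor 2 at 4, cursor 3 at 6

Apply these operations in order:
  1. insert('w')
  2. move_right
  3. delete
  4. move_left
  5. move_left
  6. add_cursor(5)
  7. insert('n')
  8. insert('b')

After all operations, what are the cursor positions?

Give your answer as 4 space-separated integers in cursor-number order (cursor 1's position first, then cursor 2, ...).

Answer: 2 7 10 13

Derivation:
After op 1 (insert('w')): buffer="wonvbwonw" (len 9), cursors c1@1 c2@6 c3@9, authorship 1....2..3
After op 2 (move_right): buffer="wonvbwonw" (len 9), cursors c1@2 c2@7 c3@9, authorship 1....2..3
After op 3 (delete): buffer="wnvbwn" (len 6), cursors c1@1 c2@5 c3@6, authorship 1...2.
After op 4 (move_left): buffer="wnvbwn" (len 6), cursors c1@0 c2@4 c3@5, authorship 1...2.
After op 5 (move_left): buffer="wnvbwn" (len 6), cursors c1@0 c2@3 c3@4, authorship 1...2.
After op 6 (add_cursor(5)): buffer="wnvbwn" (len 6), cursors c1@0 c2@3 c3@4 c4@5, authorship 1...2.
After op 7 (insert('n')): buffer="nwnvnbnwnn" (len 10), cursors c1@1 c2@5 c3@7 c4@9, authorship 11..2.324.
After op 8 (insert('b')): buffer="nbwnvnbbnbwnbn" (len 14), cursors c1@2 c2@7 c3@10 c4@13, authorship 111..22.33244.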